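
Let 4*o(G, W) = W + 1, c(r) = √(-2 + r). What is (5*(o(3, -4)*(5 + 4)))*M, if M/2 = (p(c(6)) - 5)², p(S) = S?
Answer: -1215/2 ≈ -607.50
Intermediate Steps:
o(G, W) = ¼ + W/4 (o(G, W) = (W + 1)/4 = (1 + W)/4 = ¼ + W/4)
M = 18 (M = 2*(√(-2 + 6) - 5)² = 2*(√4 - 5)² = 2*(2 - 5)² = 2*(-3)² = 2*9 = 18)
(5*(o(3, -4)*(5 + 4)))*M = (5*((¼ + (¼)*(-4))*(5 + 4)))*18 = (5*((¼ - 1)*9))*18 = (5*(-¾*9))*18 = (5*(-27/4))*18 = -135/4*18 = -1215/2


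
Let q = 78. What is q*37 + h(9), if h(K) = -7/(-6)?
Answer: 17323/6 ≈ 2887.2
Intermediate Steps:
h(K) = 7/6 (h(K) = -7*(-1/6) = 7/6)
q*37 + h(9) = 78*37 + 7/6 = 2886 + 7/6 = 17323/6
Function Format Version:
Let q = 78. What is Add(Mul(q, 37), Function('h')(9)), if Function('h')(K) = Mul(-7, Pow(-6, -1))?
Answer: Rational(17323, 6) ≈ 2887.2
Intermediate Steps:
Function('h')(K) = Rational(7, 6) (Function('h')(K) = Mul(-7, Rational(-1, 6)) = Rational(7, 6))
Add(Mul(q, 37), Function('h')(9)) = Add(Mul(78, 37), Rational(7, 6)) = Add(2886, Rational(7, 6)) = Rational(17323, 6)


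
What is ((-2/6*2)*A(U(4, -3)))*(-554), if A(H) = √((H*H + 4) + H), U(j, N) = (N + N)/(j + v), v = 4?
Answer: 277*√61/3 ≈ 721.15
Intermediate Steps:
U(j, N) = 2*N/(4 + j) (U(j, N) = (N + N)/(j + 4) = (2*N)/(4 + j) = 2*N/(4 + j))
A(H) = √(4 + H + H²) (A(H) = √((H² + 4) + H) = √((4 + H²) + H) = √(4 + H + H²))
((-2/6*2)*A(U(4, -3)))*(-554) = ((-2/6*2)*√(4 + 2*(-3)/(4 + 4) + (2*(-3)/(4 + 4))²))*(-554) = ((-2*⅙*2)*√(4 + 2*(-3)/8 + (2*(-3)/8)²))*(-554) = ((-⅓*2)*√(4 + 2*(-3)*(⅛) + (2*(-3)*(⅛))²))*(-554) = -2*√(4 - ¾ + (-¾)²)/3*(-554) = -2*√(4 - ¾ + 9/16)/3*(-554) = -√61/6*(-554) = 277*√61/3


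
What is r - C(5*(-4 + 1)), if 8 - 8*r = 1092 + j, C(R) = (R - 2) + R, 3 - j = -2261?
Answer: -773/2 ≈ -386.50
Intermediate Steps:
j = 2264 (j = 3 - 1*(-2261) = 3 + 2261 = 2264)
C(R) = -2 + 2*R (C(R) = (-2 + R) + R = -2 + 2*R)
r = -837/2 (r = 1 - (1092 + 2264)/8 = 1 - 1/8*3356 = 1 - 839/2 = -837/2 ≈ -418.50)
r - C(5*(-4 + 1)) = -837/2 - (-2 + 2*(5*(-4 + 1))) = -837/2 - (-2 + 2*(5*(-3))) = -837/2 - (-2 + 2*(-15)) = -837/2 - (-2 - 30) = -837/2 - 1*(-32) = -837/2 + 32 = -773/2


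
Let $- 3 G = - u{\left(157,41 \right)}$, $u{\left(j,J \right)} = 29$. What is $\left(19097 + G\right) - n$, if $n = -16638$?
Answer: $\frac{107234}{3} \approx 35745.0$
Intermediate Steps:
$G = \frac{29}{3}$ ($G = - \frac{\left(-1\right) 29}{3} = \left(- \frac{1}{3}\right) \left(-29\right) = \frac{29}{3} \approx 9.6667$)
$\left(19097 + G\right) - n = \left(19097 + \frac{29}{3}\right) - -16638 = \frac{57320}{3} + 16638 = \frac{107234}{3}$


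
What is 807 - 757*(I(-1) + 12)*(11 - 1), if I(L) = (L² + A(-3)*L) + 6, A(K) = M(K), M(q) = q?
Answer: -165733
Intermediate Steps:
A(K) = K
I(L) = 6 + L² - 3*L (I(L) = (L² - 3*L) + 6 = 6 + L² - 3*L)
807 - 757*(I(-1) + 12)*(11 - 1) = 807 - 757*((6 + (-1)² - 3*(-1)) + 12)*(11 - 1) = 807 - 757*((6 + 1 + 3) + 12)*10 = 807 - 757*(10 + 12)*10 = 807 - 16654*10 = 807 - 757*220 = 807 - 166540 = -165733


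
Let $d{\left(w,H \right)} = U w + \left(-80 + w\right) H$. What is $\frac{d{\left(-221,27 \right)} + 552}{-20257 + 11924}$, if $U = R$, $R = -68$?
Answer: $- \frac{7453}{8333} \approx -0.8944$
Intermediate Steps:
$U = -68$
$d{\left(w,H \right)} = - 68 w + H \left(-80 + w\right)$ ($d{\left(w,H \right)} = - 68 w + \left(-80 + w\right) H = - 68 w + H \left(-80 + w\right)$)
$\frac{d{\left(-221,27 \right)} + 552}{-20257 + 11924} = \frac{\left(\left(-80\right) 27 - -15028 + 27 \left(-221\right)\right) + 552}{-20257 + 11924} = \frac{\left(-2160 + 15028 - 5967\right) + 552}{-8333} = \left(6901 + 552\right) \left(- \frac{1}{8333}\right) = 7453 \left(- \frac{1}{8333}\right) = - \frac{7453}{8333}$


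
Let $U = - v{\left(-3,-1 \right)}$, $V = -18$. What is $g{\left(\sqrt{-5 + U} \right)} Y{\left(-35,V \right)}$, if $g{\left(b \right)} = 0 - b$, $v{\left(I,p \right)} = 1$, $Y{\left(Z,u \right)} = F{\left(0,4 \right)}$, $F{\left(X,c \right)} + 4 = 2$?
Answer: $2 i \sqrt{6} \approx 4.899 i$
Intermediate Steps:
$F{\left(X,c \right)} = -2$ ($F{\left(X,c \right)} = -4 + 2 = -2$)
$Y{\left(Z,u \right)} = -2$
$U = -1$ ($U = \left(-1\right) 1 = -1$)
$g{\left(b \right)} = - b$
$g{\left(\sqrt{-5 + U} \right)} Y{\left(-35,V \right)} = - \sqrt{-5 - 1} \left(-2\right) = - \sqrt{-6} \left(-2\right) = - i \sqrt{6} \left(-2\right) = 2 i \sqrt{6}$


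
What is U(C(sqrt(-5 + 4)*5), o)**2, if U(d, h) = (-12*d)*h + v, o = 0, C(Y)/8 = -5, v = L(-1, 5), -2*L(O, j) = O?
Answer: 1/4 ≈ 0.25000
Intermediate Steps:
L(O, j) = -O/2
v = 1/2 (v = -1/2*(-1) = 1/2 ≈ 0.50000)
C(Y) = -40 (C(Y) = 8*(-5) = -40)
U(d, h) = 1/2 - 12*d*h (U(d, h) = (-12*d)*h + 1/2 = -12*d*h + 1/2 = 1/2 - 12*d*h)
U(C(sqrt(-5 + 4)*5), o)**2 = (1/2 - 12*(-40)*0)**2 = (1/2 + 0)**2 = (1/2)**2 = 1/4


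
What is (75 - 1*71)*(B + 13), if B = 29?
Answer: 168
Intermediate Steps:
(75 - 1*71)*(B + 13) = (75 - 1*71)*(29 + 13) = (75 - 71)*42 = 4*42 = 168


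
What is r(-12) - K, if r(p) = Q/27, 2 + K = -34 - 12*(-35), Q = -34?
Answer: -10402/27 ≈ -385.26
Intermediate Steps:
K = 384 (K = -2 + (-34 - 12*(-35)) = -2 + (-34 + 420) = -2 + 386 = 384)
r(p) = -34/27
r(-12) - K = -34/27 - 1*384 = -34/27 - 384 = -10402/27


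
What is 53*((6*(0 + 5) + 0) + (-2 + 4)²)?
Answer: 1802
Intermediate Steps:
53*((6*(0 + 5) + 0) + (-2 + 4)²) = 53*((6*5 + 0) + 2²) = 53*((30 + 0) + 4) = 53*(30 + 4) = 53*34 = 1802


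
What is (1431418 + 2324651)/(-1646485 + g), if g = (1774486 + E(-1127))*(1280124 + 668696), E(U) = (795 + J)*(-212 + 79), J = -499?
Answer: 1252023/1127143671425 ≈ 1.1108e-6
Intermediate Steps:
E(U) = -39368 (E(U) = (795 - 499)*(-212 + 79) = 296*(-133) = -39368)
g = 3381432660760 (g = (1774486 - 39368)*(1280124 + 668696) = 1735118*1948820 = 3381432660760)
(1431418 + 2324651)/(-1646485 + g) = (1431418 + 2324651)/(-1646485 + 3381432660760) = 3756069/3381431014275 = 3756069*(1/3381431014275) = 1252023/1127143671425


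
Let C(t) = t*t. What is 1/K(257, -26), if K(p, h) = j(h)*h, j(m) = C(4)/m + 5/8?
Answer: -4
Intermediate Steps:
C(t) = t²
j(m) = 5/8 + 16/m (j(m) = 4²/m + 5/8 = 16/m + 5*(⅛) = 16/m + 5/8 = 5/8 + 16/m)
K(p, h) = h*(5/8 + 16/h) (K(p, h) = (5/8 + 16/h)*h = h*(5/8 + 16/h))
1/K(257, -26) = 1/(16 + (5/8)*(-26)) = 1/(16 - 65/4) = 1/(-¼) = -4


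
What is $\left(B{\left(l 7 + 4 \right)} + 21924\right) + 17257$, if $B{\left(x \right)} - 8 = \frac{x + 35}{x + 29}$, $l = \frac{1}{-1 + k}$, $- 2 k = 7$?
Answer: $\frac{11090824}{283} \approx 39190.0$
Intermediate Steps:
$k = - \frac{7}{2}$ ($k = \left(- \frac{1}{2}\right) 7 = - \frac{7}{2} \approx -3.5$)
$l = - \frac{2}{9}$ ($l = \frac{1}{-1 - \frac{7}{2}} = \frac{1}{- \frac{9}{2}} = - \frac{2}{9} \approx -0.22222$)
$B{\left(x \right)} = 8 + \frac{35 + x}{29 + x}$ ($B{\left(x \right)} = 8 + \frac{x + 35}{x + 29} = 8 + \frac{35 + x}{29 + x}$)
$\left(B{\left(l 7 + 4 \right)} + 21924\right) + 17257 = \left(\frac{3 \left(89 + 3 \left(\left(- \frac{2}{9}\right) 7 + 4\right)\right)}{29 + \left(\left(- \frac{2}{9}\right) 7 + 4\right)} + 21924\right) + 17257 = \left(\frac{3 \left(89 + 3 \left(- \frac{14}{9} + 4\right)\right)}{29 + \left(- \frac{14}{9} + 4\right)} + 21924\right) + 17257 = \left(\frac{3 \left(89 + 3 \cdot \frac{22}{9}\right)}{29 + \frac{22}{9}} + 21924\right) + 17257 = \left(\frac{3 \left(89 + \frac{22}{3}\right)}{\frac{283}{9}} + 21924\right) + 17257 = \left(3 \cdot \frac{9}{283} \cdot \frac{289}{3} + 21924\right) + 17257 = \left(\frac{2601}{283} + 21924\right) + 17257 = \frac{6207093}{283} + 17257 = \frac{11090824}{283}$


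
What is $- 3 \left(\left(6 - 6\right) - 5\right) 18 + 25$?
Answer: $295$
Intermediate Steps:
$- 3 \left(\left(6 - 6\right) - 5\right) 18 + 25 = - 3 \left(0 - 5\right) 18 + 25 = \left(-3\right) \left(-5\right) 18 + 25 = 15 \cdot 18 + 25 = 270 + 25 = 295$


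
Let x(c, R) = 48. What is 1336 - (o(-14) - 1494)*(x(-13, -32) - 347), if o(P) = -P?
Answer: -441184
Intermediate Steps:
1336 - (o(-14) - 1494)*(x(-13, -32) - 347) = 1336 - (-1*(-14) - 1494)*(48 - 347) = 1336 - (14 - 1494)*(-299) = 1336 - (-1480)*(-299) = 1336 - 1*442520 = 1336 - 442520 = -441184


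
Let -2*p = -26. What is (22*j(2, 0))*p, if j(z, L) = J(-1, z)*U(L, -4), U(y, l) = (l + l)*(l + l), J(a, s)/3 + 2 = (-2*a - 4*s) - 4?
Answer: -658944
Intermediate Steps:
J(a, s) = -18 - 12*s - 6*a (J(a, s) = -6 + 3*((-2*a - 4*s) - 4) = -6 + 3*((-4*s - 2*a) - 4) = -6 + 3*(-4 - 4*s - 2*a) = -6 + (-12 - 12*s - 6*a) = -18 - 12*s - 6*a)
p = 13 (p = -1/2*(-26) = 13)
U(y, l) = 4*l**2 (U(y, l) = (2*l)*(2*l) = 4*l**2)
j(z, L) = -768 - 768*z (j(z, L) = (-18 - 12*z - 6*(-1))*(4*(-4)**2) = (-18 - 12*z + 6)*(4*16) = (-12 - 12*z)*64 = -768 - 768*z)
(22*j(2, 0))*p = (22*(-768 - 768*2))*13 = (22*(-768 - 1536))*13 = (22*(-2304))*13 = -50688*13 = -658944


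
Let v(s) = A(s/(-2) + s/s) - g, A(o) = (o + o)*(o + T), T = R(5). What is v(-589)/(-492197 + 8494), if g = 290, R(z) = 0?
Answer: -348701/967406 ≈ -0.36045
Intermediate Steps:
T = 0
A(o) = 2*o² (A(o) = (o + o)*(o + 0) = (2*o)*o = 2*o²)
v(s) = -290 + 2*(1 - s/2)² (v(s) = 2*(s/(-2) + s/s)² - 1*290 = 2*(s*(-½) + 1)² - 290 = 2*(-s/2 + 1)² - 290 = 2*(1 - s/2)² - 290 = -290 + 2*(1 - s/2)²)
v(-589)/(-492197 + 8494) = (-290 + (-2 - 589)²/2)/(-492197 + 8494) = (-290 + (½)*(-591)²)/(-483703) = (-290 + (½)*349281)*(-1/483703) = (-290 + 349281/2)*(-1/483703) = (348701/2)*(-1/483703) = -348701/967406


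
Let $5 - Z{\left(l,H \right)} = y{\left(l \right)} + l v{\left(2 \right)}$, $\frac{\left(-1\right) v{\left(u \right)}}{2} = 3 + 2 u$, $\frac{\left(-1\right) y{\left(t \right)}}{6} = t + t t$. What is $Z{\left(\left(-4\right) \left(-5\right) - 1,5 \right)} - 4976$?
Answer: $-2425$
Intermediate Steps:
$y{\left(t \right)} = - 6 t - 6 t^{2}$ ($y{\left(t \right)} = - 6 \left(t + t t\right) = - 6 \left(t + t^{2}\right) = - 6 t - 6 t^{2}$)
$v{\left(u \right)} = -6 - 4 u$ ($v{\left(u \right)} = - 2 \left(3 + 2 u\right) = -6 - 4 u$)
$Z{\left(l,H \right)} = 5 + 14 l + 6 l \left(1 + l\right)$ ($Z{\left(l,H \right)} = 5 - \left(- 6 l \left(1 + l\right) + l \left(-6 - 8\right)\right) = 5 - \left(- 6 l \left(1 + l\right) + l \left(-14\right)\right) = 5 - \left(- 6 l \left(1 + l\right) - 14 l\right) = 5 - \left(- 14 l - 6 l \left(1 + l\right)\right) = 5 + \left(14 l + 6 l \left(1 + l\right)\right) = 5 + 14 l + 6 l \left(1 + l\right)$)
$Z{\left(\left(-4\right) \left(-5\right) - 1,5 \right)} - 4976 = \left(5 + 6 \left(\left(-4\right) \left(-5\right) - 1\right)^{2} + 20 \left(\left(-4\right) \left(-5\right) - 1\right)\right) - 4976 = \left(5 + 6 \left(20 - 1\right)^{2} + 20 \left(20 - 1\right)\right) - 4976 = \left(5 + 6 \cdot 19^{2} + 20 \cdot 19\right) - 4976 = \left(5 + 6 \cdot 361 + 380\right) - 4976 = \left(5 + 2166 + 380\right) - 4976 = 2551 - 4976 = -2425$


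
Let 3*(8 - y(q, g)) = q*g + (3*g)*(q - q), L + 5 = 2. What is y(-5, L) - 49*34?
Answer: -1663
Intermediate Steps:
L = -3 (L = -5 + 2 = -3)
y(q, g) = 8 - g*q/3 (y(q, g) = 8 - (q*g + (3*g)*(q - q))/3 = 8 - (g*q + (3*g)*0)/3 = 8 - (g*q + 0)/3 = 8 - g*q/3)
y(-5, L) - 49*34 = (8 - ⅓*(-3)*(-5)) - 49*34 = (8 - 5) - 1666 = 3 - 1666 = -1663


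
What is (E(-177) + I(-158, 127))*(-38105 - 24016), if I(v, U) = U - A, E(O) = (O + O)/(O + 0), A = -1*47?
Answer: -10933296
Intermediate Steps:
A = -47
E(O) = 2 (E(O) = (2*O)/O = 2)
I(v, U) = 47 + U (I(v, U) = U - 1*(-47) = U + 47 = 47 + U)
(E(-177) + I(-158, 127))*(-38105 - 24016) = (2 + (47 + 127))*(-38105 - 24016) = (2 + 174)*(-62121) = 176*(-62121) = -10933296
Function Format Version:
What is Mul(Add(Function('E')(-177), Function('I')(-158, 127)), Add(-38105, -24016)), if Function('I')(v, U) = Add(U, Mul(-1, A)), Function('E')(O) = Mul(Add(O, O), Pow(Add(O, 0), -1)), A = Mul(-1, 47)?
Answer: -10933296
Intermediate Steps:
A = -47
Function('E')(O) = 2 (Function('E')(O) = Mul(Mul(2, O), Pow(O, -1)) = 2)
Function('I')(v, U) = Add(47, U) (Function('I')(v, U) = Add(U, Mul(-1, -47)) = Add(U, 47) = Add(47, U))
Mul(Add(Function('E')(-177), Function('I')(-158, 127)), Add(-38105, -24016)) = Mul(Add(2, Add(47, 127)), Add(-38105, -24016)) = Mul(Add(2, 174), -62121) = Mul(176, -62121) = -10933296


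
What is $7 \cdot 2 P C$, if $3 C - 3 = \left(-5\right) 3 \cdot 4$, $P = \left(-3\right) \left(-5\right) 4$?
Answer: $-15960$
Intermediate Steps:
$P = 60$ ($P = 15 \cdot 4 = 60$)
$C = -19$ ($C = 1 + \frac{\left(-5\right) 3 \cdot 4}{3} = 1 + \frac{\left(-15\right) 4}{3} = 1 + \frac{1}{3} \left(-60\right) = 1 - 20 = -19$)
$7 \cdot 2 P C = 7 \cdot 2 \cdot 60 \left(-19\right) = 14 \cdot 60 \left(-19\right) = 840 \left(-19\right) = -15960$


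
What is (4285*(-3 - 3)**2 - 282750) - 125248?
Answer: -253738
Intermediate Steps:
(4285*(-3 - 3)**2 - 282750) - 125248 = (4285*(-6)**2 - 282750) - 125248 = (4285*36 - 282750) - 125248 = (154260 - 282750) - 125248 = -128490 - 125248 = -253738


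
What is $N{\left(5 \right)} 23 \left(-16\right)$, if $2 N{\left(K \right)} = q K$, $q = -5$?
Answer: $4600$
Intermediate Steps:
$N{\left(K \right)} = - \frac{5 K}{2}$ ($N{\left(K \right)} = \frac{\left(-5\right) K}{2} = - \frac{5 K}{2}$)
$N{\left(5 \right)} 23 \left(-16\right) = \left(- \frac{5}{2}\right) 5 \cdot 23 \left(-16\right) = \left(- \frac{25}{2}\right) 23 \left(-16\right) = \left(- \frac{575}{2}\right) \left(-16\right) = 4600$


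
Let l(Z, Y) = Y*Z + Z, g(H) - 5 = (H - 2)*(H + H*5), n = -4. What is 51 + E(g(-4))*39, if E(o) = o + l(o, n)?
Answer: -11571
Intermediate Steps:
g(H) = 5 + 6*H*(-2 + H) (g(H) = 5 + (H - 2)*(H + H*5) = 5 + (-2 + H)*(H + 5*H) = 5 + (-2 + H)*(6*H) = 5 + 6*H*(-2 + H))
l(Z, Y) = Z + Y*Z
E(o) = -2*o (E(o) = o + o*(1 - 4) = o + o*(-3) = o - 3*o = -2*o)
51 + E(g(-4))*39 = 51 - 2*(5 - 12*(-4) + 6*(-4)²)*39 = 51 - 2*(5 + 48 + 6*16)*39 = 51 - 2*(5 + 48 + 96)*39 = 51 - 2*149*39 = 51 - 298*39 = 51 - 11622 = -11571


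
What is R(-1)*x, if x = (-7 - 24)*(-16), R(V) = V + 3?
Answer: 992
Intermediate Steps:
R(V) = 3 + V
x = 496 (x = -31*(-16) = 496)
R(-1)*x = (3 - 1)*496 = 2*496 = 992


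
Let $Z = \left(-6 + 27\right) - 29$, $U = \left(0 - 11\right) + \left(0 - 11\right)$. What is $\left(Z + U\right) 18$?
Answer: $-540$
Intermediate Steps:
$U = -22$ ($U = -11 + \left(0 - 11\right) = -11 - 11 = -22$)
$Z = -8$ ($Z = 21 - 29 = -8$)
$\left(Z + U\right) 18 = \left(-8 - 22\right) 18 = \left(-30\right) 18 = -540$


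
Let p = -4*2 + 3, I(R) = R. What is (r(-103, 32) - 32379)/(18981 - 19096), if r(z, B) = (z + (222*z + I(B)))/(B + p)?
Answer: 179434/621 ≈ 288.94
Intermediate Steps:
p = -5 (p = -8 + 3 = -5)
r(z, B) = (B + 223*z)/(-5 + B) (r(z, B) = (z + (222*z + B))/(B - 5) = (z + (B + 222*z))/(-5 + B) = (B + 223*z)/(-5 + B))
(r(-103, 32) - 32379)/(18981 - 19096) = ((32 + 223*(-103))/(-5 + 32) - 32379)/(18981 - 19096) = ((32 - 22969)/27 - 32379)/(-115) = ((1/27)*(-22937) - 32379)*(-1/115) = (-22937/27 - 32379)*(-1/115) = -897170/27*(-1/115) = 179434/621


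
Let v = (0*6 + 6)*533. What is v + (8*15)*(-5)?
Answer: 2598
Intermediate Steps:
v = 3198 (v = (0 + 6)*533 = 6*533 = 3198)
v + (8*15)*(-5) = 3198 + (8*15)*(-5) = 3198 + 120*(-5) = 3198 - 600 = 2598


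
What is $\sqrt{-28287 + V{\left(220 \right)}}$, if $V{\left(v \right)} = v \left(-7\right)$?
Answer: $i \sqrt{29827} \approx 172.71 i$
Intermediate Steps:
$V{\left(v \right)} = - 7 v$
$\sqrt{-28287 + V{\left(220 \right)}} = \sqrt{-28287 - 1540} = \sqrt{-29827} = i \sqrt{29827}$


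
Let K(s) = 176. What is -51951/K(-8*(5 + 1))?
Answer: -51951/176 ≈ -295.18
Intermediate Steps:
-51951/K(-8*(5 + 1)) = -51951/176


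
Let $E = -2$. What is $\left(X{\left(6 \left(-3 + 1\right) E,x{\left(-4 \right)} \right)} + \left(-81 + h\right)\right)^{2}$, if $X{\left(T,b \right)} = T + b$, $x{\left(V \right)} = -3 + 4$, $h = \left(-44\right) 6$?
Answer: $102400$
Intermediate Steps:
$h = -264$
$x{\left(V \right)} = 1$
$\left(X{\left(6 \left(-3 + 1\right) E,x{\left(-4 \right)} \right)} + \left(-81 + h\right)\right)^{2} = \left(\left(6 \left(-3 + 1\right) \left(-2\right) + 1\right) - 345\right)^{2} = \left(\left(6 \left(\left(-2\right) \left(-2\right)\right) + 1\right) - 345\right)^{2} = \left(\left(6 \cdot 4 + 1\right) - 345\right)^{2} = \left(\left(24 + 1\right) - 345\right)^{2} = \left(25 - 345\right)^{2} = \left(-320\right)^{2} = 102400$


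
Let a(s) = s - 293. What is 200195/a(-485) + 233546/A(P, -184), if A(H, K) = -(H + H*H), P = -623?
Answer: -38879231229/150739834 ≈ -257.92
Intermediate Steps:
a(s) = -293 + s
A(H, K) = -H - H² (A(H, K) = -(H + H²) = -H - H²)
200195/a(-485) + 233546/A(P, -184) = 200195/(-293 - 485) + 233546/((-1*(-623)*(1 - 623))) = 200195/(-778) + 233546/((-1*(-623)*(-622))) = 200195*(-1/778) + 233546/(-387506) = -200195/778 + 233546*(-1/387506) = -200195/778 - 116773/193753 = -38879231229/150739834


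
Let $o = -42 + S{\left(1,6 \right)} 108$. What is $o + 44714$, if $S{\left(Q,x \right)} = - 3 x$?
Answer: $42728$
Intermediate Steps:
$o = -1986$ ($o = -42 + \left(-3\right) 6 \cdot 108 = -42 - 1944 = -1986$)
$o + 44714 = -1986 + 44714 = 42728$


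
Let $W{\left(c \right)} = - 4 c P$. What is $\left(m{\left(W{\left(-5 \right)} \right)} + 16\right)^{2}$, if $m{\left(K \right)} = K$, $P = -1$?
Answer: $16$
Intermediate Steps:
$W{\left(c \right)} = 4 c$ ($W{\left(c \right)} = - 4 c \left(-1\right) = 4 c$)
$\left(m{\left(W{\left(-5 \right)} \right)} + 16\right)^{2} = \left(4 \left(-5\right) + 16\right)^{2} = \left(-20 + 16\right)^{2} = \left(-4\right)^{2} = 16$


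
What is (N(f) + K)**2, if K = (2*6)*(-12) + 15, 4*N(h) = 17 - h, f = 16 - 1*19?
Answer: 15376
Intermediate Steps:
f = -3 (f = 16 - 19 = -3)
N(h) = 17/4 - h/4 (N(h) = (17 - h)/4 = 17/4 - h/4)
K = -129 (K = 12*(-12) + 15 = -144 + 15 = -129)
(N(f) + K)**2 = ((17/4 - 1/4*(-3)) - 129)**2 = ((17/4 + 3/4) - 129)**2 = (5 - 129)**2 = (-124)**2 = 15376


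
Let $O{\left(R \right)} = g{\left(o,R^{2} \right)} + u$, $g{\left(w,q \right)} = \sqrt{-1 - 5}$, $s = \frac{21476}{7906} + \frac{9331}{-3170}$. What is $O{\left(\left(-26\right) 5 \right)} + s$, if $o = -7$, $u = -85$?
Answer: $- \frac{18101387}{212390} + i \sqrt{6} \approx -85.227 + 2.4495 i$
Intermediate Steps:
$s = - \frac{48237}{212390}$ ($s = 21476 \cdot \frac{1}{7906} + 9331 \left(- \frac{1}{3170}\right) = \frac{182}{67} - \frac{9331}{3170} = - \frac{48237}{212390} \approx -0.22712$)
$g{\left(w,q \right)} = i \sqrt{6}$ ($g{\left(w,q \right)} = \sqrt{-6} = i \sqrt{6}$)
$O{\left(R \right)} = -85 + i \sqrt{6}$ ($O{\left(R \right)} = i \sqrt{6} - 85 = -85 + i \sqrt{6}$)
$O{\left(\left(-26\right) 5 \right)} + s = \left(-85 + i \sqrt{6}\right) - \frac{48237}{212390} = - \frac{18101387}{212390} + i \sqrt{6}$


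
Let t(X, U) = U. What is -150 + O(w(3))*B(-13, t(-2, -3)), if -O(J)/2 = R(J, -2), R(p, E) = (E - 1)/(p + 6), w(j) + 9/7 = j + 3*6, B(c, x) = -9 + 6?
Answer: -1507/10 ≈ -150.70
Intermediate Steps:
B(c, x) = -3
w(j) = 117/7 + j (w(j) = -9/7 + (j + 3*6) = -9/7 + (j + 18) = -9/7 + (18 + j) = 117/7 + j)
R(p, E) = (-1 + E)/(6 + p)
O(J) = 6/(6 + J) (O(J) = -2*(-1 - 2)/(6 + J) = -2*(-3)/(6 + J) = -(-6)/(6 + J) = 6/(6 + J))
-150 + O(w(3))*B(-13, t(-2, -3)) = -150 + (6/(6 + (117/7 + 3)))*(-3) = -150 + (6/(6 + 138/7))*(-3) = -150 + (6/(180/7))*(-3) = -150 + (6*(7/180))*(-3) = -150 + (7/30)*(-3) = -150 - 7/10 = -1507/10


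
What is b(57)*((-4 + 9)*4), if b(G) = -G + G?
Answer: 0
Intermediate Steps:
b(G) = 0
b(57)*((-4 + 9)*4) = 0*((-4 + 9)*4) = 0*(5*4) = 0*20 = 0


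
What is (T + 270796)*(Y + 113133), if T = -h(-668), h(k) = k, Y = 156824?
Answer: 73283607048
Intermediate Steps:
T = 668 (T = -1*(-668) = 668)
(T + 270796)*(Y + 113133) = (668 + 270796)*(156824 + 113133) = 271464*269957 = 73283607048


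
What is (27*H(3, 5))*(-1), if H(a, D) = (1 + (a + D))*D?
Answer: -1215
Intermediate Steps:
H(a, D) = D*(1 + D + a) (H(a, D) = (1 + (D + a))*D = (1 + D + a)*D = D*(1 + D + a))
(27*H(3, 5))*(-1) = (27*(5*(1 + 5 + 3)))*(-1) = (27*(5*9))*(-1) = (27*45)*(-1) = 1215*(-1) = -1215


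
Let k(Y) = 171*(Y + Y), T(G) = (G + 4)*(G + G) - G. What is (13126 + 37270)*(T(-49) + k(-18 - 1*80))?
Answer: -1464356572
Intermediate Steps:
T(G) = -G + 2*G*(4 + G) (T(G) = (4 + G)*(2*G) - G = 2*G*(4 + G) - G = -G + 2*G*(4 + G))
k(Y) = 342*Y (k(Y) = 171*(2*Y) = 342*Y)
(13126 + 37270)*(T(-49) + k(-18 - 1*80)) = (13126 + 37270)*(-49*(7 + 2*(-49)) + 342*(-18 - 1*80)) = 50396*(-49*(7 - 98) + 342*(-18 - 80)) = 50396*(-49*(-91) + 342*(-98)) = 50396*(4459 - 33516) = 50396*(-29057) = -1464356572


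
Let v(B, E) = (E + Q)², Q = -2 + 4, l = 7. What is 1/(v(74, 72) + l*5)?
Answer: 1/5511 ≈ 0.00018146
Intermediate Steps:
Q = 2
v(B, E) = (2 + E)² (v(B, E) = (E + 2)² = (2 + E)²)
1/(v(74, 72) + l*5) = 1/((2 + 72)² + 7*5) = 1/(74² + 35) = 1/(5476 + 35) = 1/5511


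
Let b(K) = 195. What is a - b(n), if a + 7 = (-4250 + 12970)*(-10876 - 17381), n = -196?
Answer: -246401242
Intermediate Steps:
a = -246401047 (a = -7 + (-4250 + 12970)*(-10876 - 17381) = -7 + 8720*(-28257) = -7 - 246401040 = -246401047)
a - b(n) = -246401047 - 1*195 = -246401047 - 195 = -246401242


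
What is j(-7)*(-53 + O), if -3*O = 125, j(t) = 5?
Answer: -1420/3 ≈ -473.33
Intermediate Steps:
O = -125/3 (O = -⅓*125 = -125/3 ≈ -41.667)
j(-7)*(-53 + O) = 5*(-53 - 125/3) = 5*(-284/3) = -1420/3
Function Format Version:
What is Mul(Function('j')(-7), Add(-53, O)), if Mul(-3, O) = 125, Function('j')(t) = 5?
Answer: Rational(-1420, 3) ≈ -473.33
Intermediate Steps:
O = Rational(-125, 3) (O = Mul(Rational(-1, 3), 125) = Rational(-125, 3) ≈ -41.667)
Mul(Function('j')(-7), Add(-53, O)) = Mul(5, Add(-53, Rational(-125, 3))) = Mul(5, Rational(-284, 3)) = Rational(-1420, 3)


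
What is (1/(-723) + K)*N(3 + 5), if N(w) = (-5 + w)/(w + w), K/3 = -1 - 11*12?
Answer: -144239/1928 ≈ -74.813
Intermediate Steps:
K = -399 (K = 3*(-1 - 11*12) = 3*(-1 - 132) = 3*(-133) = -399)
N(w) = (-5 + w)/(2*w) (N(w) = (-5 + w)/((2*w)) = (-5 + w)*(1/(2*w)) = (-5 + w)/(2*w))
(1/(-723) + K)*N(3 + 5) = (1/(-723) - 399)*((-5 + (3 + 5))/(2*(3 + 5))) = (-1/723 - 399)*((½)*(-5 + 8)/8) = -144239*3/(723*8) = -288478/723*3/16 = -144239/1928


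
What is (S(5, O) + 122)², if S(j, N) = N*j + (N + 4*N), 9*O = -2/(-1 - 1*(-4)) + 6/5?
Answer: 10956100/729 ≈ 15029.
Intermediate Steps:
O = 8/135 (O = (-2/(-1 - 1*(-4)) + 6/5)/9 = (-2/(-1 + 4) + 6*(⅕))/9 = (-2/3 + 6/5)/9 = (-2*⅓ + 6/5)/9 = (-⅔ + 6/5)/9 = (⅑)*(8/15) = 8/135 ≈ 0.059259)
S(j, N) = 5*N + N*j (S(j, N) = N*j + 5*N = 5*N + N*j)
(S(5, O) + 122)² = (8*(5 + 5)/135 + 122)² = ((8/135)*10 + 122)² = (16/27 + 122)² = (3310/27)² = 10956100/729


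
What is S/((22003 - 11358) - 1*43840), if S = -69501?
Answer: 23167/11065 ≈ 2.0937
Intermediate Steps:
S/((22003 - 11358) - 1*43840) = -69501/((22003 - 11358) - 1*43840) = -69501/(10645 - 43840) = -69501/(-33195) = -69501*(-1/33195) = 23167/11065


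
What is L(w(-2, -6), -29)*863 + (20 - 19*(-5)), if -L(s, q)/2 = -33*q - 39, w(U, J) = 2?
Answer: -1584353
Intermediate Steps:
L(s, q) = 78 + 66*q (L(s, q) = -2*(-33*q - 39) = -2*(-39 - 33*q) = 78 + 66*q)
L(w(-2, -6), -29)*863 + (20 - 19*(-5)) = (78 + 66*(-29))*863 + (20 - 19*(-5)) = (78 - 1914)*863 + (20 + 95) = -1836*863 + 115 = -1584468 + 115 = -1584353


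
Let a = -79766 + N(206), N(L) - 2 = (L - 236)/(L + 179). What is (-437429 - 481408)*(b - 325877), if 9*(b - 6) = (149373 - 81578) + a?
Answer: 23149610414646/77 ≈ 3.0064e+11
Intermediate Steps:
N(L) = 2 + (-236 + L)/(179 + L) (N(L) = 2 + (L - 236)/(L + 179) = 2 + (-236 + L)/(179 + L))
a = -6141834/77 (a = -79766 + (122 + 3*206)/(179 + 206) = -79766 + (122 + 618)/385 = -79766 + (1/385)*740 = -79766 + 148/77 = -6141834/77 ≈ -79764.)
b = -917461/693 (b = 6 + ((149373 - 81578) - 6141834/77)/9 = 6 + (67795 - 6141834/77)/9 = 6 + (⅑)*(-921619/77) = 6 - 921619/693 = -917461/693 ≈ -1323.9)
(-437429 - 481408)*(b - 325877) = (-437429 - 481408)*(-917461/693 - 325877) = -918837*(-226750222/693) = 23149610414646/77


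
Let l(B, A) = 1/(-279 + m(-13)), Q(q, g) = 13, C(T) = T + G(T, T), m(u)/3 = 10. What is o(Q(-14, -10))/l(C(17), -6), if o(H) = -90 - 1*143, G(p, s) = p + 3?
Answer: 58017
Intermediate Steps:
G(p, s) = 3 + p
m(u) = 30 (m(u) = 3*10 = 30)
C(T) = 3 + 2*T (C(T) = T + (3 + T) = 3 + 2*T)
l(B, A) = -1/249 (l(B, A) = 1/(-279 + 30) = 1/(-249) = -1/249)
o(H) = -233 (o(H) = -90 - 143 = -233)
o(Q(-14, -10))/l(C(17), -6) = -233/(-1/249) = -233*(-249) = 58017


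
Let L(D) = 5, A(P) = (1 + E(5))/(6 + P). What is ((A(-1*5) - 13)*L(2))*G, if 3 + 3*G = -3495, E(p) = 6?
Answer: 34980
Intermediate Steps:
A(P) = 7/(6 + P) (A(P) = (1 + 6)/(6 + P) = 7/(6 + P))
G = -1166 (G = -1 + (⅓)*(-3495) = -1 - 1165 = -1166)
((A(-1*5) - 13)*L(2))*G = ((7/(6 - 1*5) - 13)*5)*(-1166) = ((7/(6 - 5) - 13)*5)*(-1166) = ((7/1 - 13)*5)*(-1166) = ((7*1 - 13)*5)*(-1166) = ((7 - 13)*5)*(-1166) = -6*5*(-1166) = -30*(-1166) = 34980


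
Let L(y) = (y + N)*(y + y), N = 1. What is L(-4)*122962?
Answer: 2951088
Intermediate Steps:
L(y) = 2*y*(1 + y) (L(y) = (y + 1)*(y + y) = (1 + y)*(2*y) = 2*y*(1 + y))
L(-4)*122962 = (2*(-4)*(1 - 4))*122962 = (2*(-4)*(-3))*122962 = 24*122962 = 2951088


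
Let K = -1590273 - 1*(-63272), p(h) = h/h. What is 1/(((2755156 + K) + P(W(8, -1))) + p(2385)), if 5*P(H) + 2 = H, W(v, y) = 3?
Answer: 5/6140781 ≈ 8.1423e-7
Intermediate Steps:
p(h) = 1
P(H) = -⅖ + H/5
K = -1527001 (K = -1590273 + 63272 = -1527001)
1/(((2755156 + K) + P(W(8, -1))) + p(2385)) = 1/(((2755156 - 1527001) + (-⅖ + (⅕)*3)) + 1) = 1/((1228155 + (-⅖ + ⅗)) + 1) = 1/((1228155 + ⅕) + 1) = 1/(6140776/5 + 1) = 1/(6140781/5) = 5/6140781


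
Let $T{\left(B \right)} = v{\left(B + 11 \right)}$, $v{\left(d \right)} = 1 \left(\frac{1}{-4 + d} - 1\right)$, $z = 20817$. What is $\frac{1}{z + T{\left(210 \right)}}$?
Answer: $\frac{217}{4517073} \approx 4.804 \cdot 10^{-5}$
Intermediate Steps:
$v{\left(d \right)} = -1 + \frac{1}{-4 + d}$ ($v{\left(d \right)} = 1 \left(-1 + \frac{1}{-4 + d}\right) = -1 + \frac{1}{-4 + d}$)
$T{\left(B \right)} = \frac{-6 - B}{7 + B}$ ($T{\left(B \right)} = \frac{5 - \left(B + 11\right)}{-4 + \left(B + 11\right)} = \frac{5 - \left(11 + B\right)}{-4 + \left(11 + B\right)} = \frac{5 - \left(11 + B\right)}{7 + B} = \frac{-6 - B}{7 + B}$)
$\frac{1}{z + T{\left(210 \right)}} = \frac{1}{20817 + \frac{-6 - 210}{7 + 210}} = \frac{1}{20817 + \frac{-6 - 210}{217}} = \frac{1}{20817 + \frac{1}{217} \left(-216\right)} = \frac{1}{20817 - \frac{216}{217}} = \frac{1}{\frac{4517073}{217}} = \frac{217}{4517073}$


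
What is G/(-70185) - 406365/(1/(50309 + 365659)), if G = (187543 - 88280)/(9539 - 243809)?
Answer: -2779311338682414884737/16442239950 ≈ -1.6903e+11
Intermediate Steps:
G = -99263/234270 (G = 99263/(-234270) = 99263*(-1/234270) = -99263/234270 ≈ -0.42371)
G/(-70185) - 406365/(1/(50309 + 365659)) = -99263/234270/(-70185) - 406365/(1/(50309 + 365659)) = -99263/234270*(-1/70185) - 406365/(1/415968) = 99263/16442239950 - 406365/1/415968 = 99263/16442239950 - 406365*415968 = 99263/16442239950 - 169034836320 = -2779311338682414884737/16442239950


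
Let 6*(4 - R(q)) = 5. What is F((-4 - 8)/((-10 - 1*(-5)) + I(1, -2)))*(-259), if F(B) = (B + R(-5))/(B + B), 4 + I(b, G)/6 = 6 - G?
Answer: 74851/144 ≈ 519.80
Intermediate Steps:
R(q) = 19/6 (R(q) = 4 - ⅙*5 = 4 - ⅚ = 19/6)
I(b, G) = 12 - 6*G (I(b, G) = -24 + 6*(6 - G) = -24 + (36 - 6*G) = 12 - 6*G)
F(B) = (19/6 + B)/(2*B) (F(B) = (B + 19/6)/(B + B) = (19/6 + B)/((2*B)) = (19/6 + B)*(1/(2*B)) = (19/6 + B)/(2*B))
F((-4 - 8)/((-10 - 1*(-5)) + I(1, -2)))*(-259) = ((19 + 6*((-4 - 8)/((-10 - 1*(-5)) + (12 - 6*(-2)))))/(12*(((-4 - 8)/((-10 - 1*(-5)) + (12 - 6*(-2)))))))*(-259) = ((19 + 6*(-12/((-10 + 5) + (12 + 12))))/(12*((-12/((-10 + 5) + (12 + 12))))))*(-259) = ((19 + 6*(-12/(-5 + 24)))/(12*((-12/(-5 + 24)))))*(-259) = ((19 + 6*(-12/19))/(12*((-12/19))))*(-259) = ((19 + 6*(-12*1/19))/(12*((-12*1/19))))*(-259) = ((19 + 6*(-12/19))/(12*(-12/19)))*(-259) = ((1/12)*(-19/12)*(19 - 72/19))*(-259) = ((1/12)*(-19/12)*(289/19))*(-259) = -289/144*(-259) = 74851/144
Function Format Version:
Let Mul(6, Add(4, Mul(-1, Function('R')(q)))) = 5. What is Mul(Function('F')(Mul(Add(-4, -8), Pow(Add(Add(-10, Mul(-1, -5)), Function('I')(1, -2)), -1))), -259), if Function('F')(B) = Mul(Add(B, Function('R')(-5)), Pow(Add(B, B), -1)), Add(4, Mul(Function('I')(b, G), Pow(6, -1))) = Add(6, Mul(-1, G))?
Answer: Rational(74851, 144) ≈ 519.80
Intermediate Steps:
Function('R')(q) = Rational(19, 6) (Function('R')(q) = Add(4, Mul(Rational(-1, 6), 5)) = Add(4, Rational(-5, 6)) = Rational(19, 6))
Function('I')(b, G) = Add(12, Mul(-6, G)) (Function('I')(b, G) = Add(-24, Mul(6, Add(6, Mul(-1, G)))) = Add(-24, Add(36, Mul(-6, G))) = Add(12, Mul(-6, G)))
Function('F')(B) = Mul(Rational(1, 2), Pow(B, -1), Add(Rational(19, 6), B)) (Function('F')(B) = Mul(Add(B, Rational(19, 6)), Pow(Add(B, B), -1)) = Mul(Add(Rational(19, 6), B), Pow(Mul(2, B), -1)) = Mul(Add(Rational(19, 6), B), Mul(Rational(1, 2), Pow(B, -1))) = Mul(Rational(1, 2), Pow(B, -1), Add(Rational(19, 6), B)))
Mul(Function('F')(Mul(Add(-4, -8), Pow(Add(Add(-10, Mul(-1, -5)), Function('I')(1, -2)), -1))), -259) = Mul(Mul(Rational(1, 12), Pow(Mul(Add(-4, -8), Pow(Add(Add(-10, Mul(-1, -5)), Add(12, Mul(-6, -2))), -1)), -1), Add(19, Mul(6, Mul(Add(-4, -8), Pow(Add(Add(-10, Mul(-1, -5)), Add(12, Mul(-6, -2))), -1))))), -259) = Mul(Mul(Rational(1, 12), Pow(Mul(-12, Pow(Add(Add(-10, 5), Add(12, 12)), -1)), -1), Add(19, Mul(6, Mul(-12, Pow(Add(Add(-10, 5), Add(12, 12)), -1))))), -259) = Mul(Mul(Rational(1, 12), Pow(Mul(-12, Pow(Add(-5, 24), -1)), -1), Add(19, Mul(6, Mul(-12, Pow(Add(-5, 24), -1))))), -259) = Mul(Mul(Rational(1, 12), Pow(Mul(-12, Pow(19, -1)), -1), Add(19, Mul(6, Mul(-12, Pow(19, -1))))), -259) = Mul(Mul(Rational(1, 12), Pow(Mul(-12, Rational(1, 19)), -1), Add(19, Mul(6, Mul(-12, Rational(1, 19))))), -259) = Mul(Mul(Rational(1, 12), Pow(Rational(-12, 19), -1), Add(19, Mul(6, Rational(-12, 19)))), -259) = Mul(Mul(Rational(1, 12), Rational(-19, 12), Add(19, Rational(-72, 19))), -259) = Mul(Mul(Rational(1, 12), Rational(-19, 12), Rational(289, 19)), -259) = Mul(Rational(-289, 144), -259) = Rational(74851, 144)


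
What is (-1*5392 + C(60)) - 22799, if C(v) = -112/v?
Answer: -422893/15 ≈ -28193.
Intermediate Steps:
(-1*5392 + C(60)) - 22799 = (-1*5392 - 112/60) - 22799 = (-5392 - 112*1/60) - 22799 = (-5392 - 28/15) - 22799 = -80908/15 - 22799 = -422893/15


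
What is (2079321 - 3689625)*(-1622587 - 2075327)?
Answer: 5954765705856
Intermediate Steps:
(2079321 - 3689625)*(-1622587 - 2075327) = -1610304*(-3697914) = 5954765705856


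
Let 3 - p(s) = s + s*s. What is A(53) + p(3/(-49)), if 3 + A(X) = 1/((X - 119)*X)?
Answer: 480323/8398698 ≈ 0.057190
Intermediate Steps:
p(s) = 3 - s - s² (p(s) = 3 - (s + s*s) = 3 - (s + s²) = 3 + (-s - s²) = 3 - s - s²)
A(X) = -3 + 1/(X*(-119 + X)) (A(X) = -3 + 1/((X - 119)*X) = -3 + 1/((-119 + X)*X) = -3 + 1/(X*(-119 + X)))
A(53) + p(3/(-49)) = (1 - 3*53² + 357*53)/(53*(-119 + 53)) + (3 - 3/(-49) - (3/(-49))²) = (1/53)*(1 - 3*2809 + 18921)/(-66) + (3 - 3*(-1)/49 - (3*(-1/49))²) = (1/53)*(-1/66)*(1 - 8427 + 18921) + (3 - 1*(-3/49) - (-3/49)²) = (1/53)*(-1/66)*10495 + (3 + 3/49 - 1*9/2401) = -10495/3498 + (3 + 3/49 - 9/2401) = -10495/3498 + 7341/2401 = 480323/8398698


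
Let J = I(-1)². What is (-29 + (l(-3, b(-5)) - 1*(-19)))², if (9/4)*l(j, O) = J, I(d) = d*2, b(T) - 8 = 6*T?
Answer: 5476/81 ≈ 67.605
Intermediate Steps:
b(T) = 8 + 6*T
I(d) = 2*d
J = 4 (J = (2*(-1))² = (-2)² = 4)
l(j, O) = 16/9 (l(j, O) = (4/9)*4 = 16/9)
(-29 + (l(-3, b(-5)) - 1*(-19)))² = (-29 + (16/9 - 1*(-19)))² = (-29 + (16/9 + 19))² = (-29 + 187/9)² = (-74/9)² = 5476/81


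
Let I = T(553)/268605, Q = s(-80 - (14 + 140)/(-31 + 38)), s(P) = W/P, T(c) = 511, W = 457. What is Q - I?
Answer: -40934869/9132570 ≈ -4.4823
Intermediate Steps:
s(P) = 457/P
Q = -457/102 (Q = 457/(-80 - (14 + 140)/(-31 + 38)) = 457/(-80 - 154/7) = 457/(-80 - 1*22) = 457/(-80 - 22) = 457/(-102) = 457*(-1/102) = -457/102 ≈ -4.4804)
I = 511/268605 ≈ 0.0019024
Q - I = -457/102 - 1*511/268605 = -457/102 - 511/268605 = -40934869/9132570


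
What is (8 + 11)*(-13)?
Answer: -247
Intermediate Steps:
(8 + 11)*(-13) = 19*(-13) = -247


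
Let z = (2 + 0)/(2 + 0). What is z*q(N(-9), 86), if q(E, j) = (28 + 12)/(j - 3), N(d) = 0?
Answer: 40/83 ≈ 0.48193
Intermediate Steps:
q(E, j) = 40/(-3 + j)
z = 1 (z = 2/2 = 2*(½) = 1)
z*q(N(-9), 86) = 1*(40/(-3 + 86)) = 1*(40/83) = 40/83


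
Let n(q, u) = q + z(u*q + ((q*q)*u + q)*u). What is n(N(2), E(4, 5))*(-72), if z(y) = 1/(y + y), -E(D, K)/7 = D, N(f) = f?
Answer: -12097/84 ≈ -144.01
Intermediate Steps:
E(D, K) = -7*D
z(y) = 1/(2*y)
n(q, u) = q + 1/(2*(q*u + u*(q + u*q²))) (n(q, u) = q + 1/(2*(u*q + ((q*q)*u + q)*u)) = q + 1/(2*(q*u + (q²*u + q)*u)) = q + 1/(2*(q*u + (u*q² + q)*u)) = q + 1/(2*(q*u + (q + u*q²)*u)) = q + 1/(2*(q*u + u*(q + u*q²))))
n(N(2), E(4, 5))*(-72) = (2 + (½)/(2*(-7*4)*(2 + 2*(-7*4))))*(-72) = (2 + (½)*(½)/(-28*(2 + 2*(-28))))*(-72) = (2 + (½)*(½)*(-1/28)/(2 - 56))*(-72) = (2 + (½)*(½)*(-1/28)/(-54))*(-72) = (2 + (½)*(½)*(-1/28)*(-1/54))*(-72) = (2 + 1/6048)*(-72) = (12097/6048)*(-72) = -12097/84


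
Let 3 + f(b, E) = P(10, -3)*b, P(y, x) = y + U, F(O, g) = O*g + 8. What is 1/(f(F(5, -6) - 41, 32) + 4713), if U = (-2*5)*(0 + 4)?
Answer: 1/6600 ≈ 0.00015152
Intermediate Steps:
F(O, g) = 8 + O*g
U = -40 (U = -10*4 = -40)
P(y, x) = -40 + y (P(y, x) = y - 40 = -40 + y)
f(b, E) = -3 - 30*b (f(b, E) = -3 + (-40 + 10)*b = -3 - 30*b)
1/(f(F(5, -6) - 41, 32) + 4713) = 1/((-3 - 30*((8 + 5*(-6)) - 41)) + 4713) = 1/((-3 - 30*((8 - 30) - 41)) + 4713) = 1/((-3 - 30*(-22 - 41)) + 4713) = 1/((-3 - 30*(-63)) + 4713) = 1/((-3 + 1890) + 4713) = 1/(1887 + 4713) = 1/6600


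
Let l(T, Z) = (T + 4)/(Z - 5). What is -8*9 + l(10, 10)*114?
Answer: 1236/5 ≈ 247.20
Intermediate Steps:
l(T, Z) = (4 + T)/(-5 + Z)
-8*9 + l(10, 10)*114 = -8*9 + ((4 + 10)/(-5 + 10))*114 = -72 + (14/5)*114 = -72 + 1596/5 = 1236/5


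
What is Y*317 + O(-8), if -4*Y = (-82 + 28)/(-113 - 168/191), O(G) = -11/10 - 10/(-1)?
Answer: -3119003/108755 ≈ -28.679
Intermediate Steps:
O(G) = 89/10 (O(G) = -11*⅒ - 10*(-1) = -11/10 + 10 = 89/10)
Y = -5157/43502 (Y = -(-82 + 28)/(4*(-113 - 168/191)) = -(-27)/(2*(-113 - 168*1/191)) = -(-27)/(2*(-113 - 168/191)) = -(-27)/(2*(-21751/191)) = -(-27)*(-191)/(2*21751) = -¼*10314/21751 = -5157/43502 ≈ -0.11855)
Y*317 + O(-8) = -5157/43502*317 + 89/10 = -1634769/43502 + 89/10 = -3119003/108755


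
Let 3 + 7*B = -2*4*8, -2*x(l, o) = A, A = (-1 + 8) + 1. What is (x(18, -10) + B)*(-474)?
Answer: 45030/7 ≈ 6432.9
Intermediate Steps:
A = 8 (A = 7 + 1 = 8)
x(l, o) = -4 (x(l, o) = -1/2*8 = -4)
B = -67/7 (B = -3/7 + (-2*4*8)/7 = -3/7 + (-8*8)/7 = -3/7 + (1/7)*(-64) = -3/7 - 64/7 = -67/7 ≈ -9.5714)
(x(18, -10) + B)*(-474) = (-4 - 67/7)*(-474) = -95/7*(-474) = 45030/7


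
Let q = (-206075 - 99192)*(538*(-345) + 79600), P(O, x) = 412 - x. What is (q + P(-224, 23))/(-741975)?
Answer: -10787118353/247325 ≈ -43615.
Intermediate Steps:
q = 32361354670 (q = -305267*(-185610 + 79600) = -305267*(-106010) = 32361354670)
(q + P(-224, 23))/(-741975) = (32361354670 + (412 - 1*23))/(-741975) = (32361354670 + (412 - 23))*(-1/741975) = (32361354670 + 389)*(-1/741975) = 32361355059*(-1/741975) = -10787118353/247325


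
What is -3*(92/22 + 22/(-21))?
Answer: -724/77 ≈ -9.4026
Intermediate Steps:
-3*(92/22 + 22/(-21)) = -3*(92*(1/22) + 22*(-1/21)) = -3*(46/11 - 22/21) = -3*724/231 = -724/77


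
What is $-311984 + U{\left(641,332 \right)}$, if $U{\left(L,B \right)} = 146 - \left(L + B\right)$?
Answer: $-312811$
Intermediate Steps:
$U{\left(L,B \right)} = 146 - B - L$ ($U{\left(L,B \right)} = 146 - \left(B + L\right) = 146 - B - L$)
$-311984 + U{\left(641,332 \right)} = -311984 - 827 = -312811$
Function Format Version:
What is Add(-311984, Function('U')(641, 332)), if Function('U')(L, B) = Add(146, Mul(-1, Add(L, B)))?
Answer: -312811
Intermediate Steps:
Function('U')(L, B) = Add(146, Mul(-1, B), Mul(-1, L)) (Function('U')(L, B) = Add(146, Mul(-1, Add(B, L))) = Add(146, Add(Mul(-1, B), Mul(-1, L))) = Add(146, Mul(-1, B), Mul(-1, L)))
Add(-311984, Function('U')(641, 332)) = Add(-311984, Add(146, Mul(-1, 332), Mul(-1, 641))) = Add(-311984, Add(146, -332, -641)) = Add(-311984, -827) = -312811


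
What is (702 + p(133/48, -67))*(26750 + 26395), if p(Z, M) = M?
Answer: 33747075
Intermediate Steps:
(702 + p(133/48, -67))*(26750 + 26395) = (702 - 67)*(26750 + 26395) = 635*53145 = 33747075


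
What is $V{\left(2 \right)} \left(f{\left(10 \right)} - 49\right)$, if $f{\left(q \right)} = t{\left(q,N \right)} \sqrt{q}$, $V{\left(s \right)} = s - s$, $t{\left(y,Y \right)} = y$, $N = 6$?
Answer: $0$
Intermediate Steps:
$V{\left(s \right)} = 0$
$f{\left(q \right)} = q^{\frac{3}{2}}$ ($f{\left(q \right)} = q \sqrt{q} = q^{\frac{3}{2}}$)
$V{\left(2 \right)} \left(f{\left(10 \right)} - 49\right) = 0 \left(10^{\frac{3}{2}} - 49\right) = 0 \left(10 \sqrt{10} - 49\right) = 0 \left(-49 + 10 \sqrt{10}\right) = 0$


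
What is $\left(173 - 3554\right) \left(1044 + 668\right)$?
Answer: $-5788272$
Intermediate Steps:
$\left(173 - 3554\right) \left(1044 + 668\right) = \left(-3381\right) 1712 = -5788272$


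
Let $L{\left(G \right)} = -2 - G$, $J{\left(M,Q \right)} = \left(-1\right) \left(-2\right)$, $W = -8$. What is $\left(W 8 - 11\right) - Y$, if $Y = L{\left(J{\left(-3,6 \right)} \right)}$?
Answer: $-71$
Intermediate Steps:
$J{\left(M,Q \right)} = 2$
$Y = -4$ ($Y = -2 - 2 = -4$)
$\left(W 8 - 11\right) - Y = \left(\left(-8\right) 8 - 11\right) - -4 = \left(-64 - 11\right) + 4 = -75 + 4 = -71$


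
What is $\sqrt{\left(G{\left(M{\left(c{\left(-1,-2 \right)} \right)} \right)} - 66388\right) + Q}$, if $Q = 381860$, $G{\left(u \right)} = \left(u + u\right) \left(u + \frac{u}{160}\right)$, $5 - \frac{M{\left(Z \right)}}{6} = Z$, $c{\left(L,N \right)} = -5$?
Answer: $\sqrt{322717} \approx 568.08$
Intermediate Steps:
$M{\left(Z \right)} = 30 - 6 Z$
$G{\left(u \right)} = \frac{161 u^{2}}{80}$ ($G{\left(u \right)} = 2 u \left(u + u \frac{1}{160}\right) = 2 u \left(u + \frac{u}{160}\right) = 2 u \frac{161 u}{160} = \frac{161 u^{2}}{80}$)
$\sqrt{\left(G{\left(M{\left(c{\left(-1,-2 \right)} \right)} \right)} - 66388\right) + Q} = \sqrt{\left(\frac{161 \left(30 - -30\right)^{2}}{80} - 66388\right) + 381860} = \sqrt{\left(\frac{161 \left(30 + 30\right)^{2}}{80} - 66388\right) + 381860} = \sqrt{\left(\frac{161 \cdot 60^{2}}{80} - 66388\right) + 381860} = \sqrt{\left(\frac{161}{80} \cdot 3600 - 66388\right) + 381860} = \sqrt{\left(7245 - 66388\right) + 381860} = \sqrt{-59143 + 381860} = \sqrt{322717}$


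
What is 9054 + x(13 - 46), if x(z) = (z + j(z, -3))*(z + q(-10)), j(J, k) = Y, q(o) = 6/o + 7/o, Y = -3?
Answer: 51444/5 ≈ 10289.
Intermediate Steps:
q(o) = 13/o
j(J, k) = -3
x(z) = (-3 + z)*(-13/10 + z) (x(z) = (z - 3)*(z + 13/(-10)) = (-3 + z)*(z + 13*(-1/10)) = (-3 + z)*(z - 13/10) = (-3 + z)*(-13/10 + z))
9054 + x(13 - 46) = 9054 + (39/10 + (13 - 46)**2 - 43*(13 - 46)/10) = 9054 + (39/10 + (-33)**2 - 43/10*(-33)) = 9054 + (39/10 + 1089 + 1419/10) = 9054 + 6174/5 = 51444/5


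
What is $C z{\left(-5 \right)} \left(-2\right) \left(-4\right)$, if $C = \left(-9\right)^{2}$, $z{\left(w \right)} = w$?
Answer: $-3240$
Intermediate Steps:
$C = 81$
$C z{\left(-5 \right)} \left(-2\right) \left(-4\right) = 81 \left(-5\right) \left(-2\right) \left(-4\right) = 81 \cdot 10 \left(-4\right) = 81 \left(-40\right) = -3240$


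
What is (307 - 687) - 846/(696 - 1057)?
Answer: -136334/361 ≈ -377.66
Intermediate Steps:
(307 - 687) - 846/(696 - 1057) = -380 - 846/(-361) = -380 - 846*(-1/361) = -380 + 846/361 = -136334/361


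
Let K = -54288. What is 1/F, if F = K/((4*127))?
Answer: -127/13572 ≈ -0.0093575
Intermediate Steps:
F = -13572/127 (F = -54288/(4*127) = -54288/508 = -54288*1/508 = -13572/127 ≈ -106.87)
1/F = 1/(-13572/127) = -127/13572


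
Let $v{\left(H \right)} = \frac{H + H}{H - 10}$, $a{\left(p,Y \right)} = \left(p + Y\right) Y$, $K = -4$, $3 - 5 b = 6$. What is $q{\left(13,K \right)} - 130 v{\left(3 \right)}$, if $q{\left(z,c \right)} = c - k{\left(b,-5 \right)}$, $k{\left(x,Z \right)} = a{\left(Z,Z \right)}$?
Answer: $\frac{402}{7} \approx 57.429$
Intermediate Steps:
$b = - \frac{3}{5}$ ($b = \frac{3}{5} - \frac{6}{5} = - \frac{3}{5} \approx -0.6$)
$a{\left(p,Y \right)} = Y \left(Y + p\right)$ ($a{\left(p,Y \right)} = \left(Y + p\right) Y = Y \left(Y + p\right)$)
$v{\left(H \right)} = \frac{2 H}{-10 + H}$
$k{\left(x,Z \right)} = 2 Z^{2}$ ($k{\left(x,Z \right)} = Z \left(Z + Z\right) = Z 2 Z = 2 Z^{2}$)
$q{\left(z,c \right)} = -50 + c$ ($q{\left(z,c \right)} = c - 2 \left(-5\right)^{2} = c - 2 \cdot 25 = c - 50 = -50 + c$)
$q{\left(13,K \right)} - 130 v{\left(3 \right)} = \left(-50 - 4\right) - 130 \cdot 2 \cdot 3 \frac{1}{-10 + 3} = -54 - 130 \cdot 2 \cdot 3 \frac{1}{-7} = -54 - 130 \cdot 2 \cdot 3 \left(- \frac{1}{7}\right) = -54 - - \frac{780}{7} = -54 + \frac{780}{7} = \frac{402}{7}$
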